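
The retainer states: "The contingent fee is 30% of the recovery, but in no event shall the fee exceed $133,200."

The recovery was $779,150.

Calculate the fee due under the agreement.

$133,200.00

30% of $779,150 = $233,745.00
That exceeds the $133,200 cap, so the fee is capped at $133,200.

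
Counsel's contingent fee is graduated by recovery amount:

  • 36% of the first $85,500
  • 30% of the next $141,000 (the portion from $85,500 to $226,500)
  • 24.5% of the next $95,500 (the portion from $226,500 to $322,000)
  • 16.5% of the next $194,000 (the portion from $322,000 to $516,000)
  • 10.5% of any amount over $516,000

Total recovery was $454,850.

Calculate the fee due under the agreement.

$118,397.75

First $85,500 at 36% = $30,780.00
Next $141,000 at 30% = $42,300.00
Next $95,500 at 24.5% = $23,397.50
Remaining $132,850 at 16.5% = $21,920.25
Fee: $30,780.00 + $42,300.00 + $23,397.50 + $21,920.25 = $118,397.75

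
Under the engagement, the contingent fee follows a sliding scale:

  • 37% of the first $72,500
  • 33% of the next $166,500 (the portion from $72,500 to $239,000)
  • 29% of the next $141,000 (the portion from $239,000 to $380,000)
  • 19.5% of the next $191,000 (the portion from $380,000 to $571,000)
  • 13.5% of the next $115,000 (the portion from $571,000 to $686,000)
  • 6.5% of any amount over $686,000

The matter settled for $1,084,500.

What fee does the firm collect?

$201,332.50

First $72,500 at 37% = $26,825.00
Next $166,500 at 33% = $54,945.00
Next $141,000 at 29% = $40,890.00
Next $191,000 at 19.5% = $37,245.00
Next $115,000 at 13.5% = $15,525.00
Remaining $398,500 at 6.5% = $25,902.50
Fee: $26,825.00 + $54,945.00 + $40,890.00 + $37,245.00 + $15,525.00 + $25,902.50 = $201,332.50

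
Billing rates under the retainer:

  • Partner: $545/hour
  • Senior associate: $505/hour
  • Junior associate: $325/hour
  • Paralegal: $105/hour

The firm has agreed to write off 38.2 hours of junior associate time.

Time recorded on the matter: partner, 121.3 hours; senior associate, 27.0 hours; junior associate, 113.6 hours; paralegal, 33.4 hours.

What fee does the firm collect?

Partner: 121.3 × $545 = $66,108.50
Senior associate: 27.0 × $505 = $13,635.00
Junior associate: 113.6 × $325 = $36,920.00
Paralegal: 33.4 × $105 = $3,507.00
Subtotal: $120,170.50
Write-off: 38.2 × $325 = $12,415.00
Total: $120,170.50 − $12,415.00 = $107,755.50

$107,755.50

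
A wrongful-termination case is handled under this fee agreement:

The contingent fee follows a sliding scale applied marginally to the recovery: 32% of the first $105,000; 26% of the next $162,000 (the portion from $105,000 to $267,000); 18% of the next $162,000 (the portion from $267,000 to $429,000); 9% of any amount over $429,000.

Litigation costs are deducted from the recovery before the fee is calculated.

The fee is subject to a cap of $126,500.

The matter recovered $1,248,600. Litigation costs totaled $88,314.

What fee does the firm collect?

Fee base (net of costs): $1,248,600 − $88,314 = $1,160,286
First $105,000 at 32% = $33,600.00
Next $162,000 at 26% = $42,120.00
Next $162,000 at 18% = $29,160.00
Remaining $731,286 at 9% = $65,815.74
Fee: $33,600.00 + $42,120.00 + $29,160.00 + $65,815.74 = $170,695.74
$170,695.74 exceeds the $126,500 cap, so the fee is capped at $126,500.00.

$126,500.00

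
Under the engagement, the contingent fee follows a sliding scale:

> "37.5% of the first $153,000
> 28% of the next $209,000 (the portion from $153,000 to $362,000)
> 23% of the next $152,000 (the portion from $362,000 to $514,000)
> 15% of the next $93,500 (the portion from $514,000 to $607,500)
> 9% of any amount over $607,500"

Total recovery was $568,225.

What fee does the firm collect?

$158,988.75

First $153,000 at 37.5% = $57,375.00
Next $209,000 at 28% = $58,520.00
Next $152,000 at 23% = $34,960.00
Remaining $54,225 at 15% = $8,133.75
Fee: $57,375.00 + $58,520.00 + $34,960.00 + $8,133.75 = $158,988.75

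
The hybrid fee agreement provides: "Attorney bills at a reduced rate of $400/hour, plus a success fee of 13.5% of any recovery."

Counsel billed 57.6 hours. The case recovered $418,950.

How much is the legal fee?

Hourly: 57.6 × $400 = $23,040.00
Success fee: 13.5% of $418,950 = $56,558.25
Total: $23,040.00 + $56,558.25 = $79,598.25

$79,598.25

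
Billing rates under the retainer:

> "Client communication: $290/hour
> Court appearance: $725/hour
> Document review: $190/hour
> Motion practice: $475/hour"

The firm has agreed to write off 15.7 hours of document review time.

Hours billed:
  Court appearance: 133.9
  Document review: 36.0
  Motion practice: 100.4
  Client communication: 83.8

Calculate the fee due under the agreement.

Client communication: 83.8 × $290 = $24,302.00
Court appearance: 133.9 × $725 = $97,077.50
Document review: 36.0 × $190 = $6,840.00
Motion practice: 100.4 × $475 = $47,690.00
Subtotal: $175,909.50
Write-off: 15.7 × $190 = $2,983.00
Total: $175,909.50 − $2,983.00 = $172,926.50

$172,926.50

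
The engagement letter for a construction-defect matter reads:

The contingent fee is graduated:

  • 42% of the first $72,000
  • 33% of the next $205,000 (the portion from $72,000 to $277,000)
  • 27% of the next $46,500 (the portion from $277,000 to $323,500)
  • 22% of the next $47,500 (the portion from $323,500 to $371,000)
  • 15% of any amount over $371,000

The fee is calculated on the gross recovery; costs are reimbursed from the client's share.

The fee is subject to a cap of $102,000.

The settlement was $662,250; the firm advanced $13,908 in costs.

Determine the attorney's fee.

$102,000.00

Fee base is the gross recovery, $662,250; costs are reimbursed separately.
First $72,000 at 42% = $30,240.00
Next $205,000 at 33% = $67,650.00
Next $46,500 at 27% = $12,555.00
Next $47,500 at 22% = $10,450.00
Remaining $291,250 at 15% = $43,687.50
Fee: $30,240.00 + $67,650.00 + $12,555.00 + $10,450.00 + $43,687.50 = $164,582.50
$164,582.50 exceeds the $102,000 cap, so the fee is capped at $102,000.00.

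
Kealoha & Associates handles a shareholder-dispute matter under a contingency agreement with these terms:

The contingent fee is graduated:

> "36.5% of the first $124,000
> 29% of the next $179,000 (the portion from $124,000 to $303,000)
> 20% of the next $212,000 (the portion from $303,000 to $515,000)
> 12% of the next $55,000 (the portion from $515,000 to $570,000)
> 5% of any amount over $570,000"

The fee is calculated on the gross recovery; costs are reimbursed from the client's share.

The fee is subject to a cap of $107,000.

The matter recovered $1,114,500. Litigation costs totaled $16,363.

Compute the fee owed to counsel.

$107,000.00

Fee base is the gross recovery, $1,114,500; costs are reimbursed separately.
First $124,000 at 36.5% = $45,260.00
Next $179,000 at 29% = $51,910.00
Next $212,000 at 20% = $42,400.00
Next $55,000 at 12% = $6,600.00
Remaining $544,500 at 5% = $27,225.00
Fee: $45,260.00 + $51,910.00 + $42,400.00 + $6,600.00 + $27,225.00 = $173,395.00
$173,395.00 exceeds the $107,000 cap, so the fee is capped at $107,000.00.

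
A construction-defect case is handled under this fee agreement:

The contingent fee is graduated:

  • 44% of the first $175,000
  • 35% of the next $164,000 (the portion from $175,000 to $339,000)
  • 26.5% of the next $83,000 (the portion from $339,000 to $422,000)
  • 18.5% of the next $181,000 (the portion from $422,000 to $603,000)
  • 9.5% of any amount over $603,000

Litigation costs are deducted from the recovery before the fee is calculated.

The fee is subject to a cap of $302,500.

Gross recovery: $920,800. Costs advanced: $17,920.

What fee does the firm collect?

Fee base (net of costs): $920,800 − $17,920 = $902,880
First $175,000 at 44% = $77,000.00
Next $164,000 at 35% = $57,400.00
Next $83,000 at 26.5% = $21,995.00
Next $181,000 at 18.5% = $33,485.00
Remaining $299,880 at 9.5% = $28,488.60
Fee: $77,000.00 + $57,400.00 + $21,995.00 + $33,485.00 + $28,488.60 = $218,368.60
$218,368.60 is under the $302,500 cap.

$218,368.60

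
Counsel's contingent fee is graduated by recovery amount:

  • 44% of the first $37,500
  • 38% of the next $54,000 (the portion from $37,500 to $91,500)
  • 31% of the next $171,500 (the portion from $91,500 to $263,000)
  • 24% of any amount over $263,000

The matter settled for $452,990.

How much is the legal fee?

$135,782.60

First $37,500 at 44% = $16,500.00
Next $54,000 at 38% = $20,520.00
Next $171,500 at 31% = $53,165.00
Remaining $189,990 at 24% = $45,597.60
Fee: $16,500.00 + $20,520.00 + $53,165.00 + $45,597.60 = $135,782.60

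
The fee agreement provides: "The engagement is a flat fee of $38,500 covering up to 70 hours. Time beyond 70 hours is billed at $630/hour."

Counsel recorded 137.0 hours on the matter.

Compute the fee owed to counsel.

$80,710.00

Flat fee: $38,500.00
Excess hours: 137.0 − 70 = 67.0
Overrun: 67.0 × $630 = $42,210.00
Total: $38,500.00 + $42,210.00 = $80,710.00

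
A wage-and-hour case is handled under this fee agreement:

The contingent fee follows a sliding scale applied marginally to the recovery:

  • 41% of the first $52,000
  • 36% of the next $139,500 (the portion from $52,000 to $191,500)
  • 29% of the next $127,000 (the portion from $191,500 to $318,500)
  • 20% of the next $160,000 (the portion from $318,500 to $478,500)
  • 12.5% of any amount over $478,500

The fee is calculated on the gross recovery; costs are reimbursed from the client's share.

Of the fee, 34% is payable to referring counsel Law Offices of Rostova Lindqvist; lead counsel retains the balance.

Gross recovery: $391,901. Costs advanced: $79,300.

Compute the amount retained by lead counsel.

$81,213.13

Fee base is the gross recovery, $391,901; costs are reimbursed separately.
First $52,000 at 41% = $21,320.00
Next $139,500 at 36% = $50,220.00
Next $127,000 at 29% = $36,830.00
Remaining $73,401 at 20% = $14,680.20
Fee: $21,320.00 + $50,220.00 + $36,830.00 + $14,680.20 = $123,050.20
Referral share: 34% of $123,050.20 = $41,837.07; lead counsel retains $123,050.20 − $41,837.07 = $81,213.13.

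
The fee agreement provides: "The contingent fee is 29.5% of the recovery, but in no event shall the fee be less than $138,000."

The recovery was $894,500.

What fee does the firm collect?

$263,877.50

29.5% of $894,500 = $263,877.50
That exceeds the $138,000 minimum.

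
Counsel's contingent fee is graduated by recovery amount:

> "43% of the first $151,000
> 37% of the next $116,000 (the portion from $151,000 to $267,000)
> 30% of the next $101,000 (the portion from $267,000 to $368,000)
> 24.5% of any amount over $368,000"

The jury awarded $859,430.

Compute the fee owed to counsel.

$258,550.35

First $151,000 at 43% = $64,930.00
Next $116,000 at 37% = $42,920.00
Next $101,000 at 30% = $30,300.00
Remaining $491,430 at 24.5% = $120,400.35
Fee: $64,930.00 + $42,920.00 + $30,300.00 + $120,400.35 = $258,550.35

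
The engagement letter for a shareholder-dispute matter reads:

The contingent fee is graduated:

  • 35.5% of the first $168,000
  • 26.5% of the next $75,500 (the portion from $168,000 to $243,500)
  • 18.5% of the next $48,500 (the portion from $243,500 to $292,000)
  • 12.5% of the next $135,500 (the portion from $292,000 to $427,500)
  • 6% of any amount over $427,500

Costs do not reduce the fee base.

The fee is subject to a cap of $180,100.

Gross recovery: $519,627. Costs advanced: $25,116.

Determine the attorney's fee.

$111,085.12

Fee base is the gross recovery, $519,627; costs are reimbursed separately.
First $168,000 at 35.5% = $59,640.00
Next $75,500 at 26.5% = $20,007.50
Next $48,500 at 18.5% = $8,972.50
Next $135,500 at 12.5% = $16,937.50
Remaining $92,127 at 6% = $5,527.62
Fee: $59,640.00 + $20,007.50 + $8,972.50 + $16,937.50 + $5,527.62 = $111,085.12
$111,085.12 is under the $180,100 cap.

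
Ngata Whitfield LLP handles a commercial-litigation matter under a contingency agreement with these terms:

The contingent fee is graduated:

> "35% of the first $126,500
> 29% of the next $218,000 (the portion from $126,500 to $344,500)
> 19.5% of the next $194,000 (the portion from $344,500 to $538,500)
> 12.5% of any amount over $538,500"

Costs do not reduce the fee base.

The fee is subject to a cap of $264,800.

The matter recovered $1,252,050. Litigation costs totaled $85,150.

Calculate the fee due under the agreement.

$234,518.75

Fee base is the gross recovery, $1,252,050; costs are reimbursed separately.
First $126,500 at 35% = $44,275.00
Next $218,000 at 29% = $63,220.00
Next $194,000 at 19.5% = $37,830.00
Remaining $713,550 at 12.5% = $89,193.75
Fee: $44,275.00 + $63,220.00 + $37,830.00 + $89,193.75 = $234,518.75
$234,518.75 is under the $264,800 cap.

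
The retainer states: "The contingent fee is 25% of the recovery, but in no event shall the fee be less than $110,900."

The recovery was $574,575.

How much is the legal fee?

$143,643.75

25% of $574,575 = $143,643.75
That exceeds the $110,900 minimum.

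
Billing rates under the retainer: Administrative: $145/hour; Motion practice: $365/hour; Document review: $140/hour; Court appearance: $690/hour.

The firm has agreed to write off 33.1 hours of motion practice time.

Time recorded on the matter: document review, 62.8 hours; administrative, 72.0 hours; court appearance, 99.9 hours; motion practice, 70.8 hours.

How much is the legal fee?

$101,923.50

Administrative: 72.0 × $145 = $10,440.00
Motion practice: 70.8 × $365 = $25,842.00
Document review: 62.8 × $140 = $8,792.00
Court appearance: 99.9 × $690 = $68,931.00
Subtotal: $114,005.00
Write-off: 33.1 × $365 = $12,081.50
Total: $114,005.00 − $12,081.50 = $101,923.50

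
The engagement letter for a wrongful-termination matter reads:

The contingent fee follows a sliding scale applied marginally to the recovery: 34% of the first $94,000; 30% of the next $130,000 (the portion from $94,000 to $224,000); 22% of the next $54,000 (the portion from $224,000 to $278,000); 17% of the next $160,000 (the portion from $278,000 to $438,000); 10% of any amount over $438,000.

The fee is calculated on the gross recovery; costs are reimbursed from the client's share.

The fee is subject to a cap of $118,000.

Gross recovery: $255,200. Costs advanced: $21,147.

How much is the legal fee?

$77,824.00

Fee base is the gross recovery, $255,200; costs are reimbursed separately.
First $94,000 at 34% = $31,960.00
Next $130,000 at 30% = $39,000.00
Remaining $31,200 at 22% = $6,864.00
Fee: $31,960.00 + $39,000.00 + $6,864.00 = $77,824.00
$77,824.00 is under the $118,000 cap.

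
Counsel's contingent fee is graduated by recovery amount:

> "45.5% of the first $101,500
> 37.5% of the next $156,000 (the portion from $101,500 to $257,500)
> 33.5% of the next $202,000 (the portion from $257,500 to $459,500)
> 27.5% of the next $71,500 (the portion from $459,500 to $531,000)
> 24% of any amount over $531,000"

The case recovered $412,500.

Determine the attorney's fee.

$156,607.50

First $101,500 at 45.5% = $46,182.50
Next $156,000 at 37.5% = $58,500.00
Remaining $155,000 at 33.5% = $51,925.00
Fee: $46,182.50 + $58,500.00 + $51,925.00 = $156,607.50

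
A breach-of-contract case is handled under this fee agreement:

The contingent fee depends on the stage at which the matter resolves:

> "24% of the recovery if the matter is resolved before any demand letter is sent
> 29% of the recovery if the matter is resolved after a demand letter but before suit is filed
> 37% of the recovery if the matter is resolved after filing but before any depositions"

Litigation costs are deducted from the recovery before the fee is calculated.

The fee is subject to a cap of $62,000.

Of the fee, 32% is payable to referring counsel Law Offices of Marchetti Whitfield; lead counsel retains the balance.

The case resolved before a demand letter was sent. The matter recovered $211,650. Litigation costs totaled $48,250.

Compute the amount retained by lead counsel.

$26,666.88

Fee base (net of costs): $211,650 − $48,250 = $163,400
The matter resolved before a demand letter was sent, so the 24% rate applies.
$163,400 × 24% = $39,216.00
$39,216.00 is under the $62,000 cap.
Referral share: 32% of $39,216.00 = $12,549.12; lead counsel retains $39,216.00 − $12,549.12 = $26,666.88.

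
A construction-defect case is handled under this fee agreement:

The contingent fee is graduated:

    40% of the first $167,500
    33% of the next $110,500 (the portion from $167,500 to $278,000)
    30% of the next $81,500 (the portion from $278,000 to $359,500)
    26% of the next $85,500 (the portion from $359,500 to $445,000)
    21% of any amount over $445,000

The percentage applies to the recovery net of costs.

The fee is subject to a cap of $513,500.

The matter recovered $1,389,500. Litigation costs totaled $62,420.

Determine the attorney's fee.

$335,381.80

Fee base (net of costs): $1,389,500 − $62,420 = $1,327,080
First $167,500 at 40% = $67,000.00
Next $110,500 at 33% = $36,465.00
Next $81,500 at 30% = $24,450.00
Next $85,500 at 26% = $22,230.00
Remaining $882,080 at 21% = $185,236.80
Fee: $67,000.00 + $36,465.00 + $24,450.00 + $22,230.00 + $185,236.80 = $335,381.80
$335,381.80 is under the $513,500 cap.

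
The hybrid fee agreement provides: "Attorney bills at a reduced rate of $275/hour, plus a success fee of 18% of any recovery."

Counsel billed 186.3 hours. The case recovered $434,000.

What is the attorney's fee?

$129,352.50

Hourly: 186.3 × $275 = $51,232.50
Success fee: 18% of $434,000 = $78,120.00
Total: $51,232.50 + $78,120.00 = $129,352.50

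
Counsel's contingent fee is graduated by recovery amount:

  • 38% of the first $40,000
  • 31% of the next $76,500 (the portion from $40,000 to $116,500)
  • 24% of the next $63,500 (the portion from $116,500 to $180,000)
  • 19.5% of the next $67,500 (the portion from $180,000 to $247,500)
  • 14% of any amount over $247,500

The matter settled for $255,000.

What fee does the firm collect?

$68,367.50

First $40,000 at 38% = $15,200.00
Next $76,500 at 31% = $23,715.00
Next $63,500 at 24% = $15,240.00
Next $67,500 at 19.5% = $13,162.50
Remaining $7,500 at 14% = $1,050.00
Fee: $15,200.00 + $23,715.00 + $15,240.00 + $13,162.50 + $1,050.00 = $68,367.50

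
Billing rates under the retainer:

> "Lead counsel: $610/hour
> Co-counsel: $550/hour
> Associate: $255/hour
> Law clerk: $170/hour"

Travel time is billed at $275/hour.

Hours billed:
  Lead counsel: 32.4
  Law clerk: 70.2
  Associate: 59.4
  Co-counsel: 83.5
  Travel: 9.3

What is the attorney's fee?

$95,327.50

Lead counsel: 32.4 × $610 = $19,764.00
Co-counsel: 83.5 × $550 = $45,925.00
Associate: 59.4 × $255 = $15,147.00
Law clerk: 70.2 × $170 = $11,934.00
Subtotal: $19,764.00 + $45,925.00 + $15,147.00 + $11,934.00 = $92,770.00
Travel: 9.3 × $275 = $2,557.50
Total: $92,770.00 + $2,557.50 = $95,327.50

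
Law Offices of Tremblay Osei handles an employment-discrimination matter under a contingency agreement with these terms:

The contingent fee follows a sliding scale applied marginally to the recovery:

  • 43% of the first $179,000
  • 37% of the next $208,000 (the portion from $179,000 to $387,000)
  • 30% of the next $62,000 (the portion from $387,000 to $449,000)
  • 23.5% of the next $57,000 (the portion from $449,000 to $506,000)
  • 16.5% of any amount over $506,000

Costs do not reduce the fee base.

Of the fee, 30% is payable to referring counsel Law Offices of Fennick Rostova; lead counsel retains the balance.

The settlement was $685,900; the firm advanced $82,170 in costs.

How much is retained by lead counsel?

Fee base is the gross recovery, $685,900; costs are reimbursed separately.
First $179,000 at 43% = $76,970.00
Next $208,000 at 37% = $76,960.00
Next $62,000 at 30% = $18,600.00
Next $57,000 at 23.5% = $13,395.00
Remaining $179,900 at 16.5% = $29,683.50
Fee: $76,970.00 + $76,960.00 + $18,600.00 + $13,395.00 + $29,683.50 = $215,608.50
Referral share: 30% of $215,608.50 = $64,682.55; lead counsel retains $215,608.50 − $64,682.55 = $150,925.95.

$150,925.95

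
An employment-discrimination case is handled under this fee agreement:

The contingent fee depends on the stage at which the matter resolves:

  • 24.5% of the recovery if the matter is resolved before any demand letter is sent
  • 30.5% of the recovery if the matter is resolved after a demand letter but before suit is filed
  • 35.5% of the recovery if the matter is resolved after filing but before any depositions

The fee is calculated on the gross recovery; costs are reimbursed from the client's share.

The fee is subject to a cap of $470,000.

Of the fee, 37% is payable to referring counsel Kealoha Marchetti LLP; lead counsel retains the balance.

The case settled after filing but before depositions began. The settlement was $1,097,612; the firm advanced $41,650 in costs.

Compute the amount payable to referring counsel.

$144,171.34

Fee base is the gross recovery, $1,097,612; costs are reimbursed separately.
The matter settled after filing but before depositions began, so the 35.5% rate applies.
$1,097,612 × 35.5% = $389,652.26
$389,652.26 is under the $470,000 cap.
Referral share: 37% of $389,652.26 = $144,171.34; lead counsel retains $389,652.26 − $144,171.34 = $245,480.92.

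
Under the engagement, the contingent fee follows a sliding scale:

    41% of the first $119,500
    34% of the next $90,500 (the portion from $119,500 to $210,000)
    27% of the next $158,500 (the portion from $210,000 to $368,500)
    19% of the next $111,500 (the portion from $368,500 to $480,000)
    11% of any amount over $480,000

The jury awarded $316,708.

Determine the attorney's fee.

$108,576.16

First $119,500 at 41% = $48,995.00
Next $90,500 at 34% = $30,770.00
Remaining $106,708 at 27% = $28,811.16
Fee: $48,995.00 + $30,770.00 + $28,811.16 = $108,576.16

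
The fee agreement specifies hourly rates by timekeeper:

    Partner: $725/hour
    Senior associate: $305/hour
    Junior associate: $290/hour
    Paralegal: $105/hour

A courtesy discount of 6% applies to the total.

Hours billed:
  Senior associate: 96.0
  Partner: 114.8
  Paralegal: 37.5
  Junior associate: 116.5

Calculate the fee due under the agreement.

$141,218.55

Partner: 114.8 × $725 = $83,230.00
Senior associate: 96.0 × $305 = $29,280.00
Junior associate: 116.5 × $290 = $33,785.00
Paralegal: 37.5 × $105 = $3,937.50
Subtotal: $150,232.50
Less 6% discount: −$9,013.95
Total: $150,232.50 − $9,013.95 = $141,218.55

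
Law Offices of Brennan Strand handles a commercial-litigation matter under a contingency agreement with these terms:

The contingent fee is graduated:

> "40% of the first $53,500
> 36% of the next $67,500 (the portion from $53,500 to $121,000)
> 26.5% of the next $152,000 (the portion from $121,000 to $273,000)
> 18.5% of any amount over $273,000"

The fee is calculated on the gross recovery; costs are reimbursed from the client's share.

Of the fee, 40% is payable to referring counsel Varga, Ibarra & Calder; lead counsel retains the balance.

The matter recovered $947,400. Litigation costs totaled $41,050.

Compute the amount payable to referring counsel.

$84,297.60

Fee base is the gross recovery, $947,400; costs are reimbursed separately.
First $53,500 at 40% = $21,400.00
Next $67,500 at 36% = $24,300.00
Next $152,000 at 26.5% = $40,280.00
Remaining $674,400 at 18.5% = $124,764.00
Fee: $21,400.00 + $24,300.00 + $40,280.00 + $124,764.00 = $210,744.00
Referral share: 40% of $210,744.00 = $84,297.60; lead counsel retains $210,744.00 − $84,297.60 = $126,446.40.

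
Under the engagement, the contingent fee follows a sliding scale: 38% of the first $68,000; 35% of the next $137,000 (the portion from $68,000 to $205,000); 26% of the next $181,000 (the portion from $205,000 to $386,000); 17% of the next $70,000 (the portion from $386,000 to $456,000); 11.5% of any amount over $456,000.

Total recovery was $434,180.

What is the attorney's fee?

First $68,000 at 38% = $25,840.00
Next $137,000 at 35% = $47,950.00
Next $181,000 at 26% = $47,060.00
Remaining $48,180 at 17% = $8,190.60
Fee: $25,840.00 + $47,950.00 + $47,060.00 + $8,190.60 = $129,040.60

$129,040.60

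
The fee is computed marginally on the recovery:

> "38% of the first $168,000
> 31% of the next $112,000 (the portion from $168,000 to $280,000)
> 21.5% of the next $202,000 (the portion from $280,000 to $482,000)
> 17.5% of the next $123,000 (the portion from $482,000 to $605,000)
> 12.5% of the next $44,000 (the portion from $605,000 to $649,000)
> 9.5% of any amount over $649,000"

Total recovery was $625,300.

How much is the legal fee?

First $168,000 at 38% = $63,840.00
Next $112,000 at 31% = $34,720.00
Next $202,000 at 21.5% = $43,430.00
Next $123,000 at 17.5% = $21,525.00
Remaining $20,300 at 12.5% = $2,537.50
Fee: $63,840.00 + $34,720.00 + $43,430.00 + $21,525.00 + $2,537.50 = $166,052.50

$166,052.50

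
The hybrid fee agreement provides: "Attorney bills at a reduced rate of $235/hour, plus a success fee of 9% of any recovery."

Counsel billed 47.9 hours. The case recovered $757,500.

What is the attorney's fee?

$79,431.50

Hourly: 47.9 × $235 = $11,256.50
Success fee: 9% of $757,500 = $68,175.00
Total: $11,256.50 + $68,175.00 = $79,431.50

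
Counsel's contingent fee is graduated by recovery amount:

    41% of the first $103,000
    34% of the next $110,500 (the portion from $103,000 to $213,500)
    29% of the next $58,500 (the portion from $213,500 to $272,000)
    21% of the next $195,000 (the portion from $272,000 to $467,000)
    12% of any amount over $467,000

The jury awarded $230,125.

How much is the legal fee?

First $103,000 at 41% = $42,230.00
Next $110,500 at 34% = $37,570.00
Remaining $16,625 at 29% = $4,821.25
Fee: $42,230.00 + $37,570.00 + $4,821.25 = $84,621.25

$84,621.25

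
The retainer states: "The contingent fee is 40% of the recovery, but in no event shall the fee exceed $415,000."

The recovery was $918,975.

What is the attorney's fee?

$367,590.00

40% of $918,975 = $367,590.00
That is under the $415,000 cap.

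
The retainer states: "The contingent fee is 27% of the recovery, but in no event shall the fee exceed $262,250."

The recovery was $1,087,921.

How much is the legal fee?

$262,250.00

27% of $1,087,921 = $293,738.67
That exceeds the $262,250 cap, so the fee is capped at $262,250.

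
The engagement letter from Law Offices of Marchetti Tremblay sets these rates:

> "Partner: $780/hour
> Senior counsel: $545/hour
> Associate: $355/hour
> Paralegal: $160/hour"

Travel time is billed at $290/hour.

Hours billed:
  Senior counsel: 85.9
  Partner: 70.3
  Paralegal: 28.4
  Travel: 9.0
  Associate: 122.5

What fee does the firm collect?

Partner: 70.3 × $780 = $54,834.00
Senior counsel: 85.9 × $545 = $46,815.50
Associate: 122.5 × $355 = $43,487.50
Paralegal: 28.4 × $160 = $4,544.00
Subtotal: $54,834.00 + $46,815.50 + $43,487.50 + $4,544.00 = $149,681.00
Travel: 9.0 × $290 = $2,610.00
Total: $149,681.00 + $2,610.00 = $152,291.00

$152,291.00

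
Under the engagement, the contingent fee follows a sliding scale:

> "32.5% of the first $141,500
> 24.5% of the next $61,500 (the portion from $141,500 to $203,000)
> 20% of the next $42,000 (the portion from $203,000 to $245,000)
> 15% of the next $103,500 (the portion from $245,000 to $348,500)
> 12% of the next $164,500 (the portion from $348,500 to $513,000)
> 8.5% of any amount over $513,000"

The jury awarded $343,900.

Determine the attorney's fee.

First $141,500 at 32.5% = $45,987.50
Next $61,500 at 24.5% = $15,067.50
Next $42,000 at 20% = $8,400.00
Remaining $98,900 at 15% = $14,835.00
Fee: $45,987.50 + $15,067.50 + $8,400.00 + $14,835.00 = $84,290.00

$84,290.00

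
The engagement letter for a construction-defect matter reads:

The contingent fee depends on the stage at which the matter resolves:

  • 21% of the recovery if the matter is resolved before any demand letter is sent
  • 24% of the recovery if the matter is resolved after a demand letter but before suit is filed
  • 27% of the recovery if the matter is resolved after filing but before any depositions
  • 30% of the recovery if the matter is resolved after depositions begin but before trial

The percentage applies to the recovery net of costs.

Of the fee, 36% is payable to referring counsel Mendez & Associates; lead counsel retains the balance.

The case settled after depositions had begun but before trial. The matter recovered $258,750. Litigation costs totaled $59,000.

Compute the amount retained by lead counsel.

$38,352.00

Fee base (net of costs): $258,750 − $59,000 = $199,750
The matter settled after depositions had begun but before trial, so the 30% rate applies.
$199,750 × 30% = $59,925.00
Referral share: 36% of $59,925.00 = $21,573.00; lead counsel retains $59,925.00 − $21,573.00 = $38,352.00.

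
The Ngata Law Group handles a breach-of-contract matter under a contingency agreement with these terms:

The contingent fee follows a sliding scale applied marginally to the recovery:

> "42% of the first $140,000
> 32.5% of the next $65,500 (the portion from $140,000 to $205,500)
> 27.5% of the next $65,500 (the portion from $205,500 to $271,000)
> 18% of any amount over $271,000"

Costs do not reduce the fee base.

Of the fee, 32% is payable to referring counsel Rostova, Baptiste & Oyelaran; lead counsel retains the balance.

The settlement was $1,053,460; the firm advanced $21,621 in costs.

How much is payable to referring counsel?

Fee base is the gross recovery, $1,053,460; costs are reimbursed separately.
First $140,000 at 42% = $58,800.00
Next $65,500 at 32.5% = $21,287.50
Next $65,500 at 27.5% = $18,012.50
Remaining $782,460 at 18% = $140,842.80
Fee: $58,800.00 + $21,287.50 + $18,012.50 + $140,842.80 = $238,942.80
Referral share: 32% of $238,942.80 = $76,461.70; lead counsel retains $238,942.80 − $76,461.70 = $162,481.10.

$76,461.70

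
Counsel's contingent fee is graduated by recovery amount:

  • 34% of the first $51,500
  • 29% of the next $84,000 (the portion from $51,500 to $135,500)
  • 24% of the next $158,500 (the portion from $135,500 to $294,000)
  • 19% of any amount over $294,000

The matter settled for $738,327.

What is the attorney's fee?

First $51,500 at 34% = $17,510.00
Next $84,000 at 29% = $24,360.00
Next $158,500 at 24% = $38,040.00
Remaining $444,327 at 19% = $84,422.13
Fee: $17,510.00 + $24,360.00 + $38,040.00 + $84,422.13 = $164,332.13

$164,332.13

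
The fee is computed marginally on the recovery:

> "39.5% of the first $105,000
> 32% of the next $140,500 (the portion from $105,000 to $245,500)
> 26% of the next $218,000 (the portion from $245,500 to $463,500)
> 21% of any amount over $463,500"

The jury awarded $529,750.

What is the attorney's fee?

First $105,000 at 39.5% = $41,475.00
Next $140,500 at 32% = $44,960.00
Next $218,000 at 26% = $56,680.00
Remaining $66,250 at 21% = $13,912.50
Fee: $41,475.00 + $44,960.00 + $56,680.00 + $13,912.50 = $157,027.50

$157,027.50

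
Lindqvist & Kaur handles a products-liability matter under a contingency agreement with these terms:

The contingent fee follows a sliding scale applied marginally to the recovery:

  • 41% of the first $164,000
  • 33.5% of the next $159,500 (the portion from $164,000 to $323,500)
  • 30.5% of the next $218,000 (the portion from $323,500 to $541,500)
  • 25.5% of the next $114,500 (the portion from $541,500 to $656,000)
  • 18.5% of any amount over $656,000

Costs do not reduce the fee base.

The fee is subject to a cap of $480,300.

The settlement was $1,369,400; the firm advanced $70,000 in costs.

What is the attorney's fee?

Fee base is the gross recovery, $1,369,400; costs are reimbursed separately.
First $164,000 at 41% = $67,240.00
Next $159,500 at 33.5% = $53,432.50
Next $218,000 at 30.5% = $66,490.00
Next $114,500 at 25.5% = $29,197.50
Remaining $713,400 at 18.5% = $131,979.00
Fee: $67,240.00 + $53,432.50 + $66,490.00 + $29,197.50 + $131,979.00 = $348,339.00
$348,339.00 is under the $480,300 cap.

$348,339.00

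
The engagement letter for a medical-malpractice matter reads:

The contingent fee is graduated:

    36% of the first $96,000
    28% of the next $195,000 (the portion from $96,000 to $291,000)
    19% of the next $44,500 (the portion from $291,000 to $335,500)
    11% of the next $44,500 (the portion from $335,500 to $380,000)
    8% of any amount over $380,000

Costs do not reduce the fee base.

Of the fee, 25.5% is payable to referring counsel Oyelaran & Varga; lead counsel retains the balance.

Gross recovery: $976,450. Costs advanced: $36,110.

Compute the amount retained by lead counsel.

$111,918.37

Fee base is the gross recovery, $976,450; costs are reimbursed separately.
First $96,000 at 36% = $34,560.00
Next $195,000 at 28% = $54,600.00
Next $44,500 at 19% = $8,455.00
Next $44,500 at 11% = $4,895.00
Remaining $596,450 at 8% = $47,716.00
Fee: $34,560.00 + $54,600.00 + $8,455.00 + $4,895.00 + $47,716.00 = $150,226.00
Referral share: 25.5% of $150,226.00 = $38,307.63; lead counsel retains $150,226.00 − $38,307.63 = $111,918.37.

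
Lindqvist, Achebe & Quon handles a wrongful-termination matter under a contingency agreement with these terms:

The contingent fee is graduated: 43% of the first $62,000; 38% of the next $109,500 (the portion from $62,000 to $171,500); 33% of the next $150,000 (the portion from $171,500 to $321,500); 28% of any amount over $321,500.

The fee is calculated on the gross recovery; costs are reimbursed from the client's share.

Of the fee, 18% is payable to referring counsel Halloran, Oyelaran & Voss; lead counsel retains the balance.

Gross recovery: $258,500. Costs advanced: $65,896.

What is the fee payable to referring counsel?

Fee base is the gross recovery, $258,500; costs are reimbursed separately.
First $62,000 at 43% = $26,660.00
Next $109,500 at 38% = $41,610.00
Remaining $87,000 at 33% = $28,710.00
Fee: $26,660.00 + $41,610.00 + $28,710.00 = $96,980.00
Referral share: 18% of $96,980.00 = $17,456.40; lead counsel retains $96,980.00 − $17,456.40 = $79,523.60.

$17,456.40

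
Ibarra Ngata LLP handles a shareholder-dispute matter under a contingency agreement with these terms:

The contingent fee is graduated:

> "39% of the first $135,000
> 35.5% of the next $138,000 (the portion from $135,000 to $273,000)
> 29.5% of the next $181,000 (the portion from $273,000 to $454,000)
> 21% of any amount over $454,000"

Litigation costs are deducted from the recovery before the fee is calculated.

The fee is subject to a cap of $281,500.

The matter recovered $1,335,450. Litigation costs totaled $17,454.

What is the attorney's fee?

$281,500.00

Fee base (net of costs): $1,335,450 − $17,454 = $1,317,996
First $135,000 at 39% = $52,650.00
Next $138,000 at 35.5% = $48,990.00
Next $181,000 at 29.5% = $53,395.00
Remaining $863,996 at 21% = $181,439.16
Fee: $52,650.00 + $48,990.00 + $53,395.00 + $181,439.16 = $336,474.16
$336,474.16 exceeds the $281,500 cap, so the fee is capped at $281,500.00.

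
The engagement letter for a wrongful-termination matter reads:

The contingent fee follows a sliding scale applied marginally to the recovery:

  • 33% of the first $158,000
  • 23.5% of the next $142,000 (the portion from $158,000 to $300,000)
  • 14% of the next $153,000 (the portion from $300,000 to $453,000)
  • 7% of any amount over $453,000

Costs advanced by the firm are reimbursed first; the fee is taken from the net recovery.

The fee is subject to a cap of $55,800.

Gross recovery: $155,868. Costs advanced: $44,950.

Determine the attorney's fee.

Fee base (net of costs): $155,868 − $44,950 = $110,918
First $110,918 at 33% = $36,602.94
$36,602.94 is under the $55,800 cap.

$36,602.94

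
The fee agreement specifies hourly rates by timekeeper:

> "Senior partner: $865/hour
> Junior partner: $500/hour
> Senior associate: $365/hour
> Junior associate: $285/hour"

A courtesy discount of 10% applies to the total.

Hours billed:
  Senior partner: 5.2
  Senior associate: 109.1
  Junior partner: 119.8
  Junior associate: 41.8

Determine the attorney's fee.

Senior partner: 5.2 × $865 = $4,498.00
Junior partner: 119.8 × $500 = $59,900.00
Senior associate: 109.1 × $365 = $39,821.50
Junior associate: 41.8 × $285 = $11,913.00
Subtotal: $116,132.50
Less 10% discount: −$11,613.25
Total: $116,132.50 − $11,613.25 = $104,519.25

$104,519.25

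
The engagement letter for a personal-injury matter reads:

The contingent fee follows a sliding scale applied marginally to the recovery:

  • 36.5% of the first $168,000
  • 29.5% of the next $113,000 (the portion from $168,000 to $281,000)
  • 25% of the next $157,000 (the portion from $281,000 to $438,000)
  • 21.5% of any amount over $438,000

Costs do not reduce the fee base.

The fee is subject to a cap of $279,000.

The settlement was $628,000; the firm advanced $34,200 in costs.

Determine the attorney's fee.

Fee base is the gross recovery, $628,000; costs are reimbursed separately.
First $168,000 at 36.5% = $61,320.00
Next $113,000 at 29.5% = $33,335.00
Next $157,000 at 25% = $39,250.00
Remaining $190,000 at 21.5% = $40,850.00
Fee: $61,320.00 + $33,335.00 + $39,250.00 + $40,850.00 = $174,755.00
$174,755.00 is under the $279,000 cap.

$174,755.00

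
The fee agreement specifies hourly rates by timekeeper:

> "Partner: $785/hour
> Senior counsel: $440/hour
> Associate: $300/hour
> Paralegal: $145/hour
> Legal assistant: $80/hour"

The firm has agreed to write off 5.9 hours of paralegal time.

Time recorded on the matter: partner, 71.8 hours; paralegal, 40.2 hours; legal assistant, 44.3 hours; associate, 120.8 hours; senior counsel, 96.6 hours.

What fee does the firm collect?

Partner: 71.8 × $785 = $56,363.00
Senior counsel: 96.6 × $440 = $42,504.00
Associate: 120.8 × $300 = $36,240.00
Paralegal: 40.2 × $145 = $5,829.00
Legal assistant: 44.3 × $80 = $3,544.00
Subtotal: $144,480.00
Write-off: 5.9 × $145 = $855.50
Total: $144,480.00 − $855.50 = $143,624.50

$143,624.50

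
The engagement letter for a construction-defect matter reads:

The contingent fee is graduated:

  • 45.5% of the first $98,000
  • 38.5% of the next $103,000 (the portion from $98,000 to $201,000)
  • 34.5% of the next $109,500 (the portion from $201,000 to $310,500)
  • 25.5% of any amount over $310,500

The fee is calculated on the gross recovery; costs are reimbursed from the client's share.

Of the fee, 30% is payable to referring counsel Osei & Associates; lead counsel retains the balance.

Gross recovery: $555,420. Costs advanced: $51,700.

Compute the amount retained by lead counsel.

$129,133.97

Fee base is the gross recovery, $555,420; costs are reimbursed separately.
First $98,000 at 45.5% = $44,590.00
Next $103,000 at 38.5% = $39,655.00
Next $109,500 at 34.5% = $37,777.50
Remaining $244,920 at 25.5% = $62,454.60
Fee: $44,590.00 + $39,655.00 + $37,777.50 + $62,454.60 = $184,477.10
Referral share: 30% of $184,477.10 = $55,343.13; lead counsel retains $184,477.10 − $55,343.13 = $129,133.97.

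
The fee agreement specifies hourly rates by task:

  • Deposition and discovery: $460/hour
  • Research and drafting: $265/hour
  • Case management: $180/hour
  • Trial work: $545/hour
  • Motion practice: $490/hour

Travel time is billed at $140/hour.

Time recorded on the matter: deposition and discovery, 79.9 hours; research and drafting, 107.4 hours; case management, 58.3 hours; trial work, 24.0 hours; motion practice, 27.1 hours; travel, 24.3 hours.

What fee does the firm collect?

$105,470.00

Deposition and discovery: 79.9 × $460 = $36,754.00
Research and drafting: 107.4 × $265 = $28,461.00
Case management: 58.3 × $180 = $10,494.00
Trial work: 24.0 × $545 = $13,080.00
Motion practice: 27.1 × $490 = $13,279.00
Subtotal: $36,754.00 + $28,461.00 + $10,494.00 + $13,080.00 + $13,279.00 = $102,068.00
Travel: 24.3 × $140 = $3,402.00
Total: $102,068.00 + $3,402.00 = $105,470.00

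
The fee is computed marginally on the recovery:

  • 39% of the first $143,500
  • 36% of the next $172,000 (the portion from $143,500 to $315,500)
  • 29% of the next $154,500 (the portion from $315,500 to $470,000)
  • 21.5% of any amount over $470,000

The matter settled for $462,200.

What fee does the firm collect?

First $143,500 at 39% = $55,965.00
Next $172,000 at 36% = $61,920.00
Remaining $146,700 at 29% = $42,543.00
Fee: $55,965.00 + $61,920.00 + $42,543.00 = $160,428.00

$160,428.00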